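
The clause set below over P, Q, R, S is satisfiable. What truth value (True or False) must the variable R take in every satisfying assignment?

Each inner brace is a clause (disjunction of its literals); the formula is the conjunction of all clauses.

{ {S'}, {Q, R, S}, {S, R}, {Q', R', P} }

True

Suppose R = 0.
The clause (S') is unit, so S = 0.
Now (S) is unsatisfied and unit — conflict.
So every satisfying assignment has R = True.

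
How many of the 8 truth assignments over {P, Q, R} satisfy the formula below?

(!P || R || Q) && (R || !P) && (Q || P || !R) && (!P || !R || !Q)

There are 2^3 = 8 truth assignments over (P, Q, R).
Check each against the 4 clauses (columns in the order P, Q, R):
  F F F  ✓ satisfies all
  F F T  ✗ fails (Q || P || !R)
  F T F  ✓ satisfies all
  F T T  ✓ satisfies all
  T F F  ✗ fails (!P || R || Q)
  T F T  ✓ satisfies all
  T T F  ✗ fails (R || !P)
  T T T  ✗ fails (!P || !R || !Q)
4 of the 8 rows are models.

4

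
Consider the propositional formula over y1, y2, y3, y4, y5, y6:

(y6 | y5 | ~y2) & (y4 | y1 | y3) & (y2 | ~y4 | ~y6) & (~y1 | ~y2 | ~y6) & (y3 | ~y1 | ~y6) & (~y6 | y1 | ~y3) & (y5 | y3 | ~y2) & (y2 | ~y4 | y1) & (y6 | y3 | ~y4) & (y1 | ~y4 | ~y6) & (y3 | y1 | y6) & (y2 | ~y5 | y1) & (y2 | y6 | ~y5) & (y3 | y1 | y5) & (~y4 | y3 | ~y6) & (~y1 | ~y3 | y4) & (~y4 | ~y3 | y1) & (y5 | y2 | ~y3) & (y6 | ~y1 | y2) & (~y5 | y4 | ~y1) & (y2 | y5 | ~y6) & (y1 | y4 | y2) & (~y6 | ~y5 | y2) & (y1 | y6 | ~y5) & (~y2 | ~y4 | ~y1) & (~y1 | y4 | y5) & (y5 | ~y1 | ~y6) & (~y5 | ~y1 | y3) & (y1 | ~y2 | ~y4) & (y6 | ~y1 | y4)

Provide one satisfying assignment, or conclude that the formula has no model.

UNSATISFIABLE

Branch on y6: set y6 = 1.
Branch on y2: set y2 = 1.
The clause (~y1) is unit, so y1 = 0.
The clause (~y3) is unit, so y3 = 0.
The clause (y4) is unit, so y4 = 1.
That conflicts with the unit clause (~y4).
So y2 must be the other value — set y2 = 0.
The clause (~y4) is unit, so y4 = 0.
The clause (y5) is unit, so y5 = 1.
That conflicts with the unit clause (~y5).
Either choice for y2 ends in contradiction.
So y6 must be the other value — set y6 = 0.
Branch on y5: set y5 = 1.
The clause (y2) is unit, so y2 = 1.
The clause (y1) is unit, so y1 = 1.
The clause (y4) is unit, so y4 = 1.
That conflicts with the unit clause (~y4).
So y5 must be the other value — set y5 = 0.
The clause (~y2) is unit, so y2 = 0.
The clause (~y3) is unit, so y3 = 0.
The clause (~y4) is unit, so y4 = 0.
The clause (y1) is unit, so y1 = 1.
That conflicts with the unit clause (~y1).
Either choice for y5 ends in contradiction.
Either choice for y6 ends in contradiction.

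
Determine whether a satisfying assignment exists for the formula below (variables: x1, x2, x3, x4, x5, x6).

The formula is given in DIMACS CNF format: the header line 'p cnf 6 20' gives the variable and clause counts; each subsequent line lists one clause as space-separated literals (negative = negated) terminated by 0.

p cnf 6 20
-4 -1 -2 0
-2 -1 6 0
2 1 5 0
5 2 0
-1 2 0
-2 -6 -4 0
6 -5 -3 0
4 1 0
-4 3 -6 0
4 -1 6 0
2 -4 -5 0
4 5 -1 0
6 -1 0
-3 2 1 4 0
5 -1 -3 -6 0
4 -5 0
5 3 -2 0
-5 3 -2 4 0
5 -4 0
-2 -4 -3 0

Satisfiable

Suppose x5 = True.
From the singleton clause (x4), x4 = True.
From the singleton clause (x2), x2 = True.
From the singleton clause (¬x1), x1 = False.
From the singleton clause (¬x6), x6 = False.
From the singleton clause (¬x3), x3 = False.
This assignment satisfies each clause.
A satisfying assignment: x1=False, x2=True, x3=False, x4=True, x5=True, x6=False.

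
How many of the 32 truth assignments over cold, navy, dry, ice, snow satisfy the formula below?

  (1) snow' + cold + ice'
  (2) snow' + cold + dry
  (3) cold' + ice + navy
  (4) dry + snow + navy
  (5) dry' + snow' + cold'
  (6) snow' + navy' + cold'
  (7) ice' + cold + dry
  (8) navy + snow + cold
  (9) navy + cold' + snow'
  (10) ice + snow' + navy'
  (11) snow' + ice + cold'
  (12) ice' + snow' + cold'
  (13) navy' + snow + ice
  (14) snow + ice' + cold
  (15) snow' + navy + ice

There are 2^5 = 32 truth assignments over (cold, navy, dry, ice, snow).
Split on ice. With ice = 1, the clauses containing ice are satisfied and ice' drops from the rest; 3 of the 2^4 = 16 assignments to the other variables satisfy what remains.
With ice = 0, by the same count on the reduced clause set, 0 assignments work.
(One model: cold=T, navy=F, dry=T, ice=T, snow=F.)
Total: 3 + 0 = 3.

3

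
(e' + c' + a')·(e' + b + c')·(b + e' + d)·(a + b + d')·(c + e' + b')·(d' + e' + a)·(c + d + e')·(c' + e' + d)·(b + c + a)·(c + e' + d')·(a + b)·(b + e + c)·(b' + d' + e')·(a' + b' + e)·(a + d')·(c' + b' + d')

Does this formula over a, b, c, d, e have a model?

Satisfiable

Case a = 0:
From the singleton clause (b), b = 1.
From the singleton clause (d'), d = 0.
Case c = 0:
From the singleton clause (e'), e = 0.
Every clause now holds.
A satisfying assignment: a ↦ 0, b ↦ 1, c ↦ 0, d ↦ 0, e ↦ 0.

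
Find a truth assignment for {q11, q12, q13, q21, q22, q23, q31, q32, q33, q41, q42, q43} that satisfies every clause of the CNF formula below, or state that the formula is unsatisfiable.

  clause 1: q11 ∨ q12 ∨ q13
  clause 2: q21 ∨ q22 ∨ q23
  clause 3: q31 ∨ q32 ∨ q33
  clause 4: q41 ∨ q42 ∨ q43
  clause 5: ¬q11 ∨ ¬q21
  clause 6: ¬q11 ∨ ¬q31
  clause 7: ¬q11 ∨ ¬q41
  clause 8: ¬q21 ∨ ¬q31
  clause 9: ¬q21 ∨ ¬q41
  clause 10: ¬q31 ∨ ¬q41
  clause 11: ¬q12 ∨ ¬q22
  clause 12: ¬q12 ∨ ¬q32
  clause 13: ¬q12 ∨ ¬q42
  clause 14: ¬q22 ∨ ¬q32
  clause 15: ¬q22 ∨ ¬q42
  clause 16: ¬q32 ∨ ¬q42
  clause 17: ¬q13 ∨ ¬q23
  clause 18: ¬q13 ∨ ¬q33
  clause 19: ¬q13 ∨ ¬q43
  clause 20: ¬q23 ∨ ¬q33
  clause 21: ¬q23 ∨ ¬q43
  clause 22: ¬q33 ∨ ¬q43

Branch on q11: set q11 = False.
Branch on q12: set q12 = True.
(¬q22) alone gives q22 = False.
(¬q32) alone gives q32 = False.
(¬q42) alone gives q42 = False.
Branch on q21: set q21 = True.
(¬q31) alone gives q31 = False.
(q33) alone gives q33 = True.
(¬q41) alone gives q41 = False.
(q43) alone gives q43 = True.
Now (¬q43) is unsatisfied and unit — conflict.
So q21 must be the other value — set q21 = False.
(q23) alone gives q23 = True.
(¬q13) alone gives q13 = False.
(¬q33) alone gives q33 = False.
(q31) alone gives q31 = True.
(¬q41) alone gives q41 = False.
(q43) alone gives q43 = True.
Now (¬q43) is unsatisfied and unit — conflict.
Either choice for q21 ends in contradiction.
So q12 must be the other value — set q12 = False.
(q13) alone gives q13 = True.
(¬q23) alone gives q23 = False.
(¬q33) alone gives q33 = False.
(¬q43) alone gives q43 = False.
Branch on q21: set q21 = True.
(¬q31) alone gives q31 = False.
(q32) alone gives q32 = True.
(¬q41) alone gives q41 = False.
(q42) alone gives q42 = True.
Now (¬q42) is unsatisfied and unit — conflict.
So q21 must be the other value — set q21 = False.
(q22) alone gives q22 = True.
(¬q32) alone gives q32 = False.
(q31) alone gives q31 = True.
(¬q41) alone gives q41 = False.
(q42) alone gives q42 = True.
Now (¬q42) is unsatisfied and unit — conflict.
Either choice for q21 ends in contradiction.
Either choice for q12 ends in contradiction.
So q11 must be the other value — set q11 = True.
(¬q21) alone gives q21 = False.
(¬q31) alone gives q31 = False.
(¬q41) alone gives q41 = False.
Branch on q22: set q22 = True.
(¬q12) alone gives q12 = False.
(¬q32) alone gives q32 = False.
(q33) alone gives q33 = True.
(¬q42) alone gives q42 = False.
(q43) alone gives q43 = True.
Now (¬q43) is unsatisfied and unit — conflict.
So q22 must be the other value — set q22 = False.
(q23) alone gives q23 = True.
(¬q13) alone gives q13 = False.
(¬q33) alone gives q33 = False.
(q32) alone gives q32 = True.
(¬q12) alone gives q12 = False.
(¬q42) alone gives q42 = False.
(q43) alone gives q43 = True.
Now (¬q43) is unsatisfied and unit — conflict.
Either choice for q22 ends in contradiction.
Either choice for q11 ends in contradiction.

UNSATISFIABLE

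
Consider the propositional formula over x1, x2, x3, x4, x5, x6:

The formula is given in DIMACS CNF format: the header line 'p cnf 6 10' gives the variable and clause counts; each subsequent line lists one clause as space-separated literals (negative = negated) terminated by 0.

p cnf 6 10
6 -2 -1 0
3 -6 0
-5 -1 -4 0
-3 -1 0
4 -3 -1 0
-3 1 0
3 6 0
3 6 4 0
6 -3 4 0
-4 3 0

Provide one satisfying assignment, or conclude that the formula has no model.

Branch on x3: set x3 = True.
From the singleton clause (¬x1), x1 = False.
But (x1) is also a unit clause — contradiction.
Backtrack on x3: now try x3 = False.
From the singleton clause (¬x6), x6 = False.
But (x6) is also a unit clause — contradiction.
Neither x3 = True nor x3 = False works.

UNSATISFIABLE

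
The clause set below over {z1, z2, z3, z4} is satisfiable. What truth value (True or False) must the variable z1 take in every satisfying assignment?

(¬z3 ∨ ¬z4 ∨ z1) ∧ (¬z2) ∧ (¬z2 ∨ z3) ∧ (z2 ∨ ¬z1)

Suppose z1 = True.
Unit clause (¬z2) forces z2 = False.
But (z2) is also a unit clause — contradiction.
So every satisfying assignment has z1 = False.

False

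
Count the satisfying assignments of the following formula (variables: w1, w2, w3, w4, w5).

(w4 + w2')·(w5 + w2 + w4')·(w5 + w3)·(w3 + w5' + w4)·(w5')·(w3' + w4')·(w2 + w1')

1

There are 2^5 = 32 truth assignments over (w1, w2, w3, w4, w5).
Split on w5. With w5 = 1, the clauses containing w5 are satisfied and w5' drops from the rest; 0 of the 2^4 = 16 assignments to the other variables satisfy what remains.
With w5 = 0, by the same count on the reduced clause set, 1 assignment works.
Total: 0 + 1 = 1.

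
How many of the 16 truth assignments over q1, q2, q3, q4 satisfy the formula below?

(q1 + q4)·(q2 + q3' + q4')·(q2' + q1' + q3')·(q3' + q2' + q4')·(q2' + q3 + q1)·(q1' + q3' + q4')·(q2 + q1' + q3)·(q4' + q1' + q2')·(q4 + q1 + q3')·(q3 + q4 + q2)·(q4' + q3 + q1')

There are 2^4 = 16 truth assignments over (q1, q2, q3, q4).
Split on q1. With q1 = 1, the clauses containing q1 are satisfied and q1' drops from the rest; 2 of the 2^3 = 8 assignments to the other variables satisfy what remains.
With q1 = 0, by the same count on the reduced clause set, 1 assignment works.
Total: 2 + 1 = 3.

3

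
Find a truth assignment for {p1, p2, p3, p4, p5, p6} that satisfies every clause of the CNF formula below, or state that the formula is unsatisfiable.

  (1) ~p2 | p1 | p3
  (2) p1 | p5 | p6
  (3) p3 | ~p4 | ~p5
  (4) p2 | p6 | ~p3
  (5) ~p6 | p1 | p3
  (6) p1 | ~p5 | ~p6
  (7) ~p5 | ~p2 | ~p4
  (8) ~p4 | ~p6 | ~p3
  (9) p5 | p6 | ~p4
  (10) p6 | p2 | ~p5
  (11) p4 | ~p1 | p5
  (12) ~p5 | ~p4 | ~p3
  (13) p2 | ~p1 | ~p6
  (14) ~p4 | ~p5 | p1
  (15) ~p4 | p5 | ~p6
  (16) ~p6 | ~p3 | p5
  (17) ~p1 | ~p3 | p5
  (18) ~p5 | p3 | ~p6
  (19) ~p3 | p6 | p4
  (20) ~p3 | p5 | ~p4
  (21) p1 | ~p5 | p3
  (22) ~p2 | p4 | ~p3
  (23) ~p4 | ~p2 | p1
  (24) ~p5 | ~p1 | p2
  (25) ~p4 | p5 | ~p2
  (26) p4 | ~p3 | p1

p1 ↦ 1,  p2 ↦ 1,  p3 ↦ 0,  p4 ↦ 0,  p5 ↦ 1,  p6 ↦ 0

Try p2 = 1.
Try p1 = 1.
Try p5 = 1.
The clause (~p4) is unit, so p4 = 0.
The clause (~p3) is unit, so p3 = 0.
The clause (~p6) is unit, so p6 = 0.
This assignment satisfies each clause.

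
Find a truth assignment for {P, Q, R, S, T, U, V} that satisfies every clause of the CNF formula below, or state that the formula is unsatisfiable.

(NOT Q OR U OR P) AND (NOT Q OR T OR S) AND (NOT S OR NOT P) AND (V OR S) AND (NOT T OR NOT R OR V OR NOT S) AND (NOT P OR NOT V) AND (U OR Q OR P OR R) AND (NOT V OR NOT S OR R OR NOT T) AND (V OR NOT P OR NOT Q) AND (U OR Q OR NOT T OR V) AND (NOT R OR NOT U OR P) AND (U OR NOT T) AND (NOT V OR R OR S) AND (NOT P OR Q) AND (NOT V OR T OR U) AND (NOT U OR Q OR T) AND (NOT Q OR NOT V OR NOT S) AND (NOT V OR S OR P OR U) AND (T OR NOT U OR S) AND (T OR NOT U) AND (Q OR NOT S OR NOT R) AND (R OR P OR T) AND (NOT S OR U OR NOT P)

Case S = true:
The clause (NOT P) is unit, so P = false.
Case Q = false:
The clause (NOT R) is unit, so R = false.
The clause (U) is unit, so U = true.
The clause (T) is unit, so T = true.
The clause (NOT V) is unit, so V = false.
Every clause now holds.

P ↦ false; Q ↦ false; R ↦ false; S ↦ true; T ↦ true; U ↦ true; V ↦ false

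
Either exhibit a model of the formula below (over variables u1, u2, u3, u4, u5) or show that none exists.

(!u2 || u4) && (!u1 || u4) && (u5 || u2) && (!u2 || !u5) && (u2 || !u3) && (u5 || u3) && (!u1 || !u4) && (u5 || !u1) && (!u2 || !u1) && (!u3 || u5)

u1: false; u2: false; u3: false; u4: true; u5: true

Suppose u2 = false.
(u5) alone gives u5 = true.
(!u3) alone gives u3 = false.
Suppose u1 = false.
No clause remains; u4 is free.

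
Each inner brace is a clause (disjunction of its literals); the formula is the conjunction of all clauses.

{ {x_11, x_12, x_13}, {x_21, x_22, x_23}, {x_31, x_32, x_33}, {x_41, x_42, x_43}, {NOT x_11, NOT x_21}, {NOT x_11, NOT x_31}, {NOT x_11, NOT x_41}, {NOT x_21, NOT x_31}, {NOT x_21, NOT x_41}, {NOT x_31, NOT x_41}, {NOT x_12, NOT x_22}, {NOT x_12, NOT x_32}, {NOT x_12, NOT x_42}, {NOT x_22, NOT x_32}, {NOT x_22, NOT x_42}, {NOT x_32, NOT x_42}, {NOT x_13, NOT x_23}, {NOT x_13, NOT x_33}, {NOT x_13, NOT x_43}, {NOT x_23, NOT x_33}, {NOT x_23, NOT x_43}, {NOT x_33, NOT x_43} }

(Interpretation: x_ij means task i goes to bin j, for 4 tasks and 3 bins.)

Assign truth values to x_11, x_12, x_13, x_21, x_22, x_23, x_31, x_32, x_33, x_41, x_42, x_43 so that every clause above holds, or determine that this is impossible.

UNSATISFIABLE

Branch on x_11: set x_11 = false.
Branch on x_12: set x_12 = true.
Unit clause (NOT x_22) forces x_22 = false.
Unit clause (NOT x_32) forces x_32 = false.
Unit clause (NOT x_42) forces x_42 = false.
Branch on x_21: set x_21 = true.
Unit clause (NOT x_31) forces x_31 = false.
Unit clause (x_33) forces x_33 = true.
Unit clause (NOT x_41) forces x_41 = false.
Unit clause (x_43) forces x_43 = true.
Now (NOT x_43) is unsatisfied and unit — conflict.
Undo x_21 and try x_21 = false.
Unit clause (x_23) forces x_23 = true.
Unit clause (NOT x_13) forces x_13 = false.
Unit clause (NOT x_33) forces x_33 = false.
Unit clause (x_31) forces x_31 = true.
Unit clause (NOT x_41) forces x_41 = false.
Unit clause (x_43) forces x_43 = true.
Now (NOT x_43) is unsatisfied and unit — conflict.
Neither x_21 = true nor x_21 = false works.
Undo x_12 and try x_12 = false.
Unit clause (x_13) forces x_13 = true.
Unit clause (NOT x_23) forces x_23 = false.
Unit clause (NOT x_33) forces x_33 = false.
Unit clause (NOT x_43) forces x_43 = false.
Branch on x_21: set x_21 = true.
Unit clause (NOT x_31) forces x_31 = false.
Unit clause (x_32) forces x_32 = true.
Unit clause (NOT x_41) forces x_41 = false.
Unit clause (x_42) forces x_42 = true.
Now (NOT x_42) is unsatisfied and unit — conflict.
Undo x_21 and try x_21 = false.
Unit clause (x_22) forces x_22 = true.
Unit clause (NOT x_32) forces x_32 = false.
Unit clause (x_31) forces x_31 = true.
Unit clause (NOT x_41) forces x_41 = false.
Unit clause (x_42) forces x_42 = true.
Now (NOT x_42) is unsatisfied and unit — conflict.
Neither x_21 = true nor x_21 = false works.
Neither x_12 = true nor x_12 = false works.
Undo x_11 and try x_11 = true.
Unit clause (NOT x_21) forces x_21 = false.
Unit clause (NOT x_31) forces x_31 = false.
Unit clause (NOT x_41) forces x_41 = false.
Branch on x_22: set x_22 = true.
Unit clause (NOT x_12) forces x_12 = false.
Unit clause (NOT x_32) forces x_32 = false.
Unit clause (x_33) forces x_33 = true.
Unit clause (NOT x_42) forces x_42 = false.
Unit clause (x_43) forces x_43 = true.
Now (NOT x_43) is unsatisfied and unit — conflict.
Undo x_22 and try x_22 = false.
Unit clause (x_23) forces x_23 = true.
Unit clause (NOT x_13) forces x_13 = false.
Unit clause (NOT x_33) forces x_33 = false.
Unit clause (x_32) forces x_32 = true.
Unit clause (NOT x_12) forces x_12 = false.
Unit clause (NOT x_42) forces x_42 = false.
Unit clause (x_43) forces x_43 = true.
Now (NOT x_43) is unsatisfied and unit — conflict.
Neither x_22 = true nor x_22 = false works.
Neither x_11 = true nor x_11 = false works.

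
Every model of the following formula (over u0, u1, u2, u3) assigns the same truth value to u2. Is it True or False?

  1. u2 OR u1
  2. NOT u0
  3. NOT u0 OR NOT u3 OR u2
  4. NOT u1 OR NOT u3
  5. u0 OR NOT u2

Suppose u2 = true.
The clause (NOT u0) is unit, so u0 = false.
But (u0) is also a unit clause — contradiction.
So every satisfying assignment has u2 = False.

False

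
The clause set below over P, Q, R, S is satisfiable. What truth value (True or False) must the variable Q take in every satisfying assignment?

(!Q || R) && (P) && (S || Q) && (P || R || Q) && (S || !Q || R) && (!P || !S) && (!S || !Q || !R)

True

Suppose Q = false.
From the singleton clause (P), P = true.
From the singleton clause (S), S = true.
But (!S) is also a unit clause — contradiction.
So every satisfying assignment has Q = True.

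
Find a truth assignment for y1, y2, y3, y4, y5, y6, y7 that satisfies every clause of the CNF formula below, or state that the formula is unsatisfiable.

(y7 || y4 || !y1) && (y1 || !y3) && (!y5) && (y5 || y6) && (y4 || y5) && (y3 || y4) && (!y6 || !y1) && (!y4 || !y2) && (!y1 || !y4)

From the singleton clause (!y5), y5 = false.
From the singleton clause (y6), y6 = true.
From the singleton clause (y4), y4 = true.
From the singleton clause (!y1), y1 = false.
From the singleton clause (!y3), y3 = false.
From the singleton clause (!y2), y2 = false.
No clause remains; y7 is free.

y1=false,  y2=false,  y3=false,  y4=true,  y5=false,  y6=true,  y7=false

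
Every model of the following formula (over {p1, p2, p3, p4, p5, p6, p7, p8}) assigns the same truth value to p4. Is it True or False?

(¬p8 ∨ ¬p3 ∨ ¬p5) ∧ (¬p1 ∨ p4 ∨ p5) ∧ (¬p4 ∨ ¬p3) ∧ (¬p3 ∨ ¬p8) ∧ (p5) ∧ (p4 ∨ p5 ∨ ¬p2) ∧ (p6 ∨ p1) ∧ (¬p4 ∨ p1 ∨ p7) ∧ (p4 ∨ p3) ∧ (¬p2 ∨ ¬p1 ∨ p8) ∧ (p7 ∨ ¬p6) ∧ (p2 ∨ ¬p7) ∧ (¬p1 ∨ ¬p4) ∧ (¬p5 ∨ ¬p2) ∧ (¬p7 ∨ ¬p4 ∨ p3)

False

Suppose p4 = True.
(¬p3) alone gives p3 = False.
(p5) alone gives p5 = True.
(¬p1) alone gives p1 = False.
(p6) alone gives p6 = True.
(p7) alone gives p7 = True.
But (¬p7) is also a unit clause — contradiction.
So every satisfying assignment has p4 = False.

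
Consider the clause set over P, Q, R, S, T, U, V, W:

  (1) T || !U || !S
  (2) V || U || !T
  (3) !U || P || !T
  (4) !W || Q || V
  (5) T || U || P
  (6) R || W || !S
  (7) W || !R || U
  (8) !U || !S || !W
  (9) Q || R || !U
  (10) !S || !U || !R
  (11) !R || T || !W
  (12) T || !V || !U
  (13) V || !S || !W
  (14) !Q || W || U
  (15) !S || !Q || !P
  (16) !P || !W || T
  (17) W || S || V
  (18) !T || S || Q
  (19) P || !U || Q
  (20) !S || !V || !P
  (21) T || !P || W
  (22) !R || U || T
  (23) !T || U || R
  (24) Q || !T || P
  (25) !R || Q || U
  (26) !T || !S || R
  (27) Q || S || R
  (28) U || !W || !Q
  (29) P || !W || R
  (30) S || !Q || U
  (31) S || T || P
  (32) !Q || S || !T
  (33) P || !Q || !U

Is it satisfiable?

Suppose T = true.
Suppose V = true.
Suppose U = false.
From the singleton clause (R), R = true.
From the singleton clause (W), W = true.
From the singleton clause (Q), Q = true.
That conflicts with the unit clause (!Q).
So U must be the other value — set U = true.
From the singleton clause (P), P = true.
From the singleton clause (!S), S = false.
From the singleton clause (Q), Q = true.
That conflicts with the unit clause (!Q).
Either choice for U ends in contradiction.
So V must be the other value — set V = false.
From the singleton clause (U), U = true.
From the singleton clause (P), P = true.
Suppose W = false.
From the singleton clause (S), S = true.
From the singleton clause (R), R = true.
That conflicts with the unit clause (!R).
So W must be the other value — set W = true.
From the singleton clause (Q), Q = true.
From the singleton clause (!S), S = false.
That conflicts with the unit clause (S).
Either choice for W ends in contradiction.
Either choice for V ends in contradiction.
So T must be the other value — set T = false.
Suppose U = false.
From the singleton clause (P), P = true.
From the singleton clause (!W), W = false.
That conflicts with the unit clause (W).
So U must be the other value — set U = true.
From the singleton clause (!S), S = false.
From the singleton clause (!V), V = false.
From the singleton clause (W), W = true.
From the singleton clause (Q), Q = true.
From the singleton clause (!R), R = false.
From the singleton clause (!P), P = false.
That conflicts with the unit clause (P).
Either choice for U ends in contradiction.
Either choice for T ends in contradiction.
No assignment satisfies every clause.

No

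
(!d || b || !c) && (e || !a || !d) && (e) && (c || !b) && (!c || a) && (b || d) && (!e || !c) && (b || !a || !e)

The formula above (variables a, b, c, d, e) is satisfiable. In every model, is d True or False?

Suppose d = false.
(e) alone gives e = true.
(b) alone gives b = true.
(c) alone gives c = true.
Now (!c) is unsatisfied and unit — conflict.
So every satisfying assignment has d = True.

True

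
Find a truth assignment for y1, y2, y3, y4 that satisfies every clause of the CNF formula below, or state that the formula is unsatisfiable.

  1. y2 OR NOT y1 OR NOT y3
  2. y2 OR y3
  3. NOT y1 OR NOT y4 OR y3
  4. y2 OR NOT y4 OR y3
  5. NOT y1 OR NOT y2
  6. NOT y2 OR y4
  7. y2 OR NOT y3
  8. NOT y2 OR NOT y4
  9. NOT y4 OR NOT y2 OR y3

UNSATISFIABLE

Suppose y2 = true.
(NOT y1) alone gives y1 = false.
(y4) alone gives y4 = true.
Now (NOT y4) is unsatisfied and unit — conflict.
Backtrack on y2: now try y2 = false.
(y3) alone gives y3 = true.
Now (NOT y3) is unsatisfied and unit — conflict.
Neither y2 = true nor y2 = false works.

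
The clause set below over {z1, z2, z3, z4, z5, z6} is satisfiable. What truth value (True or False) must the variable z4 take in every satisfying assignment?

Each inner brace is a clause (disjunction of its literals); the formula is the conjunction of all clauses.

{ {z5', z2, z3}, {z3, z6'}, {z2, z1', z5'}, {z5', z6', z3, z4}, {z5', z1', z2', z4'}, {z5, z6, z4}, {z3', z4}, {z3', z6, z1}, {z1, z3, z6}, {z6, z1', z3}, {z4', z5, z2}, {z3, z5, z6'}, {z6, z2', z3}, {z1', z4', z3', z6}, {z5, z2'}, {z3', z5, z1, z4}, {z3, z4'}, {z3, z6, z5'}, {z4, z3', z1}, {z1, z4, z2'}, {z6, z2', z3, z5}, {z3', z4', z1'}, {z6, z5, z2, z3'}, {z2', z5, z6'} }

True

Suppose z4 = 0.
From the singleton clause (z3'), z3 = 0.
From the singleton clause (z6'), z6 = 0.
From the singleton clause (z5), z5 = 1.
That conflicts with the unit clause (z5').
So every satisfying assignment has z4 = True.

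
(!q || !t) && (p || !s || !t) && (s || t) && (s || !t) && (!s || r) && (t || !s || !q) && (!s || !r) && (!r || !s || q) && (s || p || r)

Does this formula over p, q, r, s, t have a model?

Suppose q = false.
Suppose s = true.
Unit clause (r) forces r = true.
Now (!r) is unsatisfied and unit — conflict.
That branch fails; take s = false instead.
Unit clause (t) forces t = true.
Now (!t) is unsatisfied and unit — conflict.
Neither s = true nor s = false works.
That branch fails; take q = true instead.
Unit clause (!t) forces t = false.
Unit clause (s) forces s = true.
Now (!s) is unsatisfied and unit — conflict.
Neither q = true nor q = false works.
No assignment satisfies every clause.

Unsatisfiable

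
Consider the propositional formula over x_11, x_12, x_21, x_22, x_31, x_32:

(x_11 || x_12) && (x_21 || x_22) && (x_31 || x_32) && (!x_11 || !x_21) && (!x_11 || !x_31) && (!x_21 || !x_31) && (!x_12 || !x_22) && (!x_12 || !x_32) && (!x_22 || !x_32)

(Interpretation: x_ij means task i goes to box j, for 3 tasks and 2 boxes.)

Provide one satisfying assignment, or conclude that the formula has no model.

Try x_11 = true.
Unit clause (!x_21) forces x_21 = false.
Unit clause (x_22) forces x_22 = true.
Unit clause (!x_31) forces x_31 = false.
Unit clause (x_32) forces x_32 = true.
That conflicts with the unit clause (!x_32).
Backtrack on x_11: now try x_11 = false.
Unit clause (x_12) forces x_12 = true.
Unit clause (!x_22) forces x_22 = false.
Unit clause (x_21) forces x_21 = true.
Unit clause (!x_31) forces x_31 = false.
Unit clause (x_32) forces x_32 = true.
That conflicts with the unit clause (!x_32).
Neither x_11 = true nor x_11 = false works.

UNSATISFIABLE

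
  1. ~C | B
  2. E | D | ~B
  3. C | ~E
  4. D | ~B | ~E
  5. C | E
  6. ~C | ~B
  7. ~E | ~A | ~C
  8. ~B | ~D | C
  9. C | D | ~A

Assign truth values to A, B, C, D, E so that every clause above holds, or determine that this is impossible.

Try C = 0.
The clause (~E) is unit, so E = 0.
That conflicts with the unit clause (E).
So C must be the other value — set C = 1.
The clause (B) is unit, so B = 1.
That conflicts with the unit clause (~B).
Either choice for C ends in contradiction.

UNSATISFIABLE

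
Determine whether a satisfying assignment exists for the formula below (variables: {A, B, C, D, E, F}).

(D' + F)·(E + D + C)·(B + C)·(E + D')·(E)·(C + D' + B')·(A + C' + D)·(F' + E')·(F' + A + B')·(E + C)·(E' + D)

The clause (E) is unit, so E = 1.
The clause (F') is unit, so F = 0.
The clause (D') is unit, so D = 0.
But (D) is also a unit clause — contradiction.
No assignment satisfies every clause.

No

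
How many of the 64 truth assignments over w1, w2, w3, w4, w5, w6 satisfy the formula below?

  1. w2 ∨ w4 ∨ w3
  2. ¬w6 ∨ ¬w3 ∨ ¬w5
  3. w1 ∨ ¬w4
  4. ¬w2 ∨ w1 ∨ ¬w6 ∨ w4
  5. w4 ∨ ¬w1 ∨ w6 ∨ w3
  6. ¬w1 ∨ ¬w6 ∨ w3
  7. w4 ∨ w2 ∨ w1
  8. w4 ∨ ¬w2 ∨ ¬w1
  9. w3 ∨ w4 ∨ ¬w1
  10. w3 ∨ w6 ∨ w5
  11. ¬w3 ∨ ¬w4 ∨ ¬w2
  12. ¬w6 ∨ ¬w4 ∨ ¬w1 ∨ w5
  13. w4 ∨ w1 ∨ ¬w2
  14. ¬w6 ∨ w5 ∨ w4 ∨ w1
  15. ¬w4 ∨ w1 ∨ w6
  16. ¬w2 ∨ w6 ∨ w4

There are 2^6 = 64 truth assignments over (w1, w2, w3, w4, w5, w6).
Split on w2. With w2 = True, the clauses containing w2 are satisfied and ¬w2 drops from the rest; 1 of the 2^5 = 32 assignments to the other variables satisfy what remains.
With w2 = False, by the same count on the reduced clause set, 6 assignments work.
(One model: w1=T, w2=F, w3=F, w4=T, w5=T, w6=F.)
Total: 1 + 6 = 7.

7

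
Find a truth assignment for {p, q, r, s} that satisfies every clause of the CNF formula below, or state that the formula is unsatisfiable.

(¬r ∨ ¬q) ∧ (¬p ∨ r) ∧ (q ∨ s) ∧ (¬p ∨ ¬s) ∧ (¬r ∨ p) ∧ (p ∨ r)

Suppose r = False.
From the singleton clause (¬p), p = False.
That conflicts with the unit clause (p).
So r must be the other value — set r = True.
From the singleton clause (¬q), q = False.
From the singleton clause (s), s = True.
From the singleton clause (¬p), p = False.
That conflicts with the unit clause (p).
Either choice for r ends in contradiction.

UNSATISFIABLE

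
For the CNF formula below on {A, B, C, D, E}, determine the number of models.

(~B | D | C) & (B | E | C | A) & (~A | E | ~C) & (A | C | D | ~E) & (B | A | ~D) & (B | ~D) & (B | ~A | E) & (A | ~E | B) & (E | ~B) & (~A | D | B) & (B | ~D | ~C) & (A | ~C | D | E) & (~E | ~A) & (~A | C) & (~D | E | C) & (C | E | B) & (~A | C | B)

There are 2^5 = 32 truth assignments over (A, B, C, D, E).
Split on B. With B = 1, the clauses containing B are satisfied and ~B drops from the rest; 3 of the 2^4 = 16 assignments to the other variables satisfy what remains.
With B = 0, by the same count on the reduced clause set, 0 assignments work.
(One model: A=F, B=T, C=F, D=T, E=T.)
Total: 3 + 0 = 3.

3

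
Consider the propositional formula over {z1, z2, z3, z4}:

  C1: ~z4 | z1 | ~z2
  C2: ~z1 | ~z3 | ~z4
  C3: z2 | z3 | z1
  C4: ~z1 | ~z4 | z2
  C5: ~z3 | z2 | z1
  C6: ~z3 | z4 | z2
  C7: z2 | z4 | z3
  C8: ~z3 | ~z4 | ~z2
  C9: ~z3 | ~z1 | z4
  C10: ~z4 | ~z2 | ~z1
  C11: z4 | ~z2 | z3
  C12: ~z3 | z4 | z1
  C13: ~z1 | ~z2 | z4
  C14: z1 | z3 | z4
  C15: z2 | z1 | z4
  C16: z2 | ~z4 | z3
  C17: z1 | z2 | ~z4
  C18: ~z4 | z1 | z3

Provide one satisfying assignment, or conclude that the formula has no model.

UNSATISFIABLE

Case z4 = 0:
Case z3 = 0:
(z2) alone gives z2 = 1.
But (~z2) is also a unit clause — contradiction.
So z3 must be the other value — set z3 = 1.
(z2) alone gives z2 = 1.
(~z1) alone gives z1 = 0.
But (z1) is also a unit clause — contradiction.
Both values of z3 lead to a conflict.
So z4 must be the other value — set z4 = 1.
Case z1 = 1:
(~z3) alone gives z3 = 0.
(z2) alone gives z2 = 1.
But (~z2) is also a unit clause — contradiction.
So z1 must be the other value — set z1 = 0.
(~z2) alone gives z2 = 0.
But (z2) is also a unit clause — contradiction.
Both values of z1 lead to a conflict.
Both values of z4 lead to a conflict.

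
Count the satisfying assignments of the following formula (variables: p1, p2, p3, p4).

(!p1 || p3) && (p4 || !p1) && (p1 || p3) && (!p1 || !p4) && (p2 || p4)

There are 2^4 = 16 truth assignments over (p1, p2, p3, p4).
Split on p3. With p3 = true, the clauses containing p3 are satisfied and !p3 drops from the rest; 3 of the 2^3 = 8 assignments to the other variables satisfy what remains.
With p3 = false, by the same count on the reduced clause set, 0 assignments work.
(One model: p1=F, p2=F, p3=T, p4=T.)
Total: 3 + 0 = 3.

3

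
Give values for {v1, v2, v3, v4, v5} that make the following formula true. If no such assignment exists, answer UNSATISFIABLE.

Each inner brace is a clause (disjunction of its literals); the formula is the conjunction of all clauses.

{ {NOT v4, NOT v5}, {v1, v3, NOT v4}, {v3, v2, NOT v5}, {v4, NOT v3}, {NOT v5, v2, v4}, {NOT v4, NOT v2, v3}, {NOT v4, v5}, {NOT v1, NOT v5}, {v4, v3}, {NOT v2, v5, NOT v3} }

UNSATISFIABLE

Try v4 = false.
(NOT v3) alone gives v3 = false.
That conflicts with the unit clause (v3).
So v4 must be the other value — set v4 = true.
(NOT v5) alone gives v5 = false.
That conflicts with the unit clause (v5).
Neither v4 = true nor v4 = false works.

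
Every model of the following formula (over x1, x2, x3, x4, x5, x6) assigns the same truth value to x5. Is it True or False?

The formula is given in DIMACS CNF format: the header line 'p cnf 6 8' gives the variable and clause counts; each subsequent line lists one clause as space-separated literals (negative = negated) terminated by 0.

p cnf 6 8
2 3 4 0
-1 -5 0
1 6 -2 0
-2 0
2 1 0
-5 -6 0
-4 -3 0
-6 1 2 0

Suppose x5 = True.
The clause (¬x1) is unit, so x1 = False.
The clause (¬x2) is unit, so x2 = False.
That conflicts with the unit clause (x2).
So every satisfying assignment has x5 = False.

False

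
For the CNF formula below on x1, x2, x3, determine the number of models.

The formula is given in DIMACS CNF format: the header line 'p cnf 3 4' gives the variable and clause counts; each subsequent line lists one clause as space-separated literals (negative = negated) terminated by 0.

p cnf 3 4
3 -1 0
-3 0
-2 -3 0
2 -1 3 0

2

There are 2^3 = 8 truth assignments over (x1, x2, x3).
Split on x2. With x2 = True, the clauses containing x2 are satisfied and ¬x2 drops from the rest; 1 of the 2^2 = 4 assignments to the other variables satisfy what remains.
With x2 = False, by the same count on the reduced clause set, 1 assignment works.
(One model: x1=F, x2=F, x3=F.)
Total: 1 + 1 = 2.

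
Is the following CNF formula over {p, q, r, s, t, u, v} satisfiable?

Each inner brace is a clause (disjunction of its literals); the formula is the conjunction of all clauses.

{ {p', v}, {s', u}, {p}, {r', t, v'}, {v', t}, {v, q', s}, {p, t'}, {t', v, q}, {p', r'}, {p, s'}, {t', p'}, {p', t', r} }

The clause (p) is unit, so p = 1.
The clause (v) is unit, so v = 1.
The clause (t) is unit, so t = 1.
But (t') is also a unit clause — contradiction.
No assignment satisfies every clause.

No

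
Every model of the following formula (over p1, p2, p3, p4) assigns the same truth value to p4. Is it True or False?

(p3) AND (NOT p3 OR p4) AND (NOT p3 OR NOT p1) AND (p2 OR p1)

True

Suppose p4 = false.
From the singleton clause (p3), p3 = true.
But (NOT p3) is also a unit clause — contradiction.
So every satisfying assignment has p4 = True.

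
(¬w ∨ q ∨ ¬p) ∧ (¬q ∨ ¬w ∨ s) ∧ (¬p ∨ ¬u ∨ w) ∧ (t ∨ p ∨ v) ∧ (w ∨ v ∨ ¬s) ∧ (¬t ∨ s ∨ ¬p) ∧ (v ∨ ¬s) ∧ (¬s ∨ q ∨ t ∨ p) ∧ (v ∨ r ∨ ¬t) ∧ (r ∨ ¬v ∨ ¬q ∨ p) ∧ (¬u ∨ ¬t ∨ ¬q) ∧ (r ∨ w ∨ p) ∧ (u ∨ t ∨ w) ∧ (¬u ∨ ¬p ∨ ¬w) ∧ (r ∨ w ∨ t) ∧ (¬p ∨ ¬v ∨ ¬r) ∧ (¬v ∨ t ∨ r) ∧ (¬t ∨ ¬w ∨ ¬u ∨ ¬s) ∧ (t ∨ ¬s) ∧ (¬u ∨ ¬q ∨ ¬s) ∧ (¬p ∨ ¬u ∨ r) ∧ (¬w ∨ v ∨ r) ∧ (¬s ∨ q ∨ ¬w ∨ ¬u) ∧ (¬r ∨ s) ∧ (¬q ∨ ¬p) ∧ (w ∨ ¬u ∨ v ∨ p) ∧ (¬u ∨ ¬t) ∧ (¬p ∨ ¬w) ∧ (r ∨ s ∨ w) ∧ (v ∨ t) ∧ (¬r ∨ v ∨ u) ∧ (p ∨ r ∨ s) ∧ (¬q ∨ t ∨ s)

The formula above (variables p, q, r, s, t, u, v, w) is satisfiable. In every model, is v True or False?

Suppose v = False.
Unit clause (¬s) forces s = False.
Unit clause (¬r) forces r = False.
Unit clause (¬t) forces t = False.
Now (t) is unsatisfied and unit — conflict.
So every satisfying assignment has v = True.

True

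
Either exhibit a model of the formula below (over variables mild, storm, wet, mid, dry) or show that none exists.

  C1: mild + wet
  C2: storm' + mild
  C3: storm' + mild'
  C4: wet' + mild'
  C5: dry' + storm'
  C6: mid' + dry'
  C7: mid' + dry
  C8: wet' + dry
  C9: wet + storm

mild: 0,  storm: 0,  wet: 1,  mid: 0,  dry: 1

Suppose mild = 0.
The clause (wet) is unit, so wet = 1.
The clause (storm') is unit, so storm = 0.
The clause (dry) is unit, so dry = 1.
The clause (mid') is unit, so mid = 0.
All clauses are satisfied.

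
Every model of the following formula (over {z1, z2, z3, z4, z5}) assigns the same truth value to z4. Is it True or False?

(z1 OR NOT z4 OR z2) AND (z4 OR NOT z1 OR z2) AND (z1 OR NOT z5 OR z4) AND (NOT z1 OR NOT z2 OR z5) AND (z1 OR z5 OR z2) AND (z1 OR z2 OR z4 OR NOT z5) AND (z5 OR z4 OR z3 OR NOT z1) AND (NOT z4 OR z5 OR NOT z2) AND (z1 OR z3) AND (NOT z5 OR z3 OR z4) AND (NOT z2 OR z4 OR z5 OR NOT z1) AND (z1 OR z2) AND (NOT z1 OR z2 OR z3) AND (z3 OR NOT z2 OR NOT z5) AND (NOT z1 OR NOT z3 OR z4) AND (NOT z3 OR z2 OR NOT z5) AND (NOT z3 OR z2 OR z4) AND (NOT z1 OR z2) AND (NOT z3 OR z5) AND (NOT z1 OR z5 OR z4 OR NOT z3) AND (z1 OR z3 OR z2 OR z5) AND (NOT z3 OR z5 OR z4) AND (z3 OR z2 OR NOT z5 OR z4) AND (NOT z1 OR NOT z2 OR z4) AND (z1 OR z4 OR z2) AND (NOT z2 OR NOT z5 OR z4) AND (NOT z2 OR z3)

Suppose z4 = false.
Try z1 = false.
The clause (NOT z5) is unit, so z5 = false.
The clause (z2) is unit, so z2 = true.
The clause (z3) is unit, so z3 = true.
That conflicts with the unit clause (NOT z3).
So z1 must be the other value — set z1 = true.
The clause (z2) is unit, so z2 = true.
That conflicts with the unit clause (NOT z2).
Either choice for z1 ends in contradiction.
So every satisfying assignment has z4 = True.

True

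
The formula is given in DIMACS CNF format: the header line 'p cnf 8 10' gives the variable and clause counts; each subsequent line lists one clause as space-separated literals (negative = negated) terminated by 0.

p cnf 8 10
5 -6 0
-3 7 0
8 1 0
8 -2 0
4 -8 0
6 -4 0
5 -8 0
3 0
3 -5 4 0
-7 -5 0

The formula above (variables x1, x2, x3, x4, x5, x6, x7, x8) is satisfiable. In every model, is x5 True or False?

Suppose x5 = True.
From the singleton clause (x3), x3 = True.
From the singleton clause (x7), x7 = True.
Now (¬x7) is unsatisfied and unit — conflict.
So every satisfying assignment has x5 = False.

False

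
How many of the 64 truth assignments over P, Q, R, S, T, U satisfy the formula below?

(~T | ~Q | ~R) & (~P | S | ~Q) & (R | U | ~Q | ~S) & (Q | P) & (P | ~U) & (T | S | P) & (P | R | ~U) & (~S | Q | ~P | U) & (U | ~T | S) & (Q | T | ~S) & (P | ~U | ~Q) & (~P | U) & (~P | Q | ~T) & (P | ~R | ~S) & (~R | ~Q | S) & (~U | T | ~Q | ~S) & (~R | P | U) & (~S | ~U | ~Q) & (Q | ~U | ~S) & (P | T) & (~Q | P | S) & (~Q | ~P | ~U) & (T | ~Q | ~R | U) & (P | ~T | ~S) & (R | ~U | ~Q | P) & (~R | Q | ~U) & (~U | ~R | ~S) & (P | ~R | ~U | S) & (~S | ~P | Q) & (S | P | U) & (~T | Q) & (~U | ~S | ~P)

1

There are 2^6 = 64 truth assignments over (P, Q, R, S, T, U).
Split on S. With S = 1, the clauses containing S are satisfied and ~S drops from the rest; 0 of the 2^5 = 32 assignments to the other variables satisfy what remains.
With S = 0, by the same count on the reduced clause set, 1 assignment works.
(One model: P=T, Q=F, R=F, S=F, T=F, U=T.)
Total: 0 + 1 = 1.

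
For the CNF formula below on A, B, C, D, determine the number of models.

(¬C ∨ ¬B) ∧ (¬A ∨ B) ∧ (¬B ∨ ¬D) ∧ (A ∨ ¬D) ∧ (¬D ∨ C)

4

There are 2^4 = 16 truth assignments over (A, B, C, D).
Check each against the 5 clauses (columns in the order A, B, C, D):
  F F F F  ✓ satisfies all
  F F F T  ✗ fails (A ∨ ¬D)
  F F T F  ✓ satisfies all
  F F T T  ✗ fails (A ∨ ¬D)
  F T F F  ✓ satisfies all
  F T F T  ✗ fails (¬B ∨ ¬D)
  F T T F  ✗ fails (¬C ∨ ¬B)
  F T T T  ✗ fails (¬C ∨ ¬B)
  T F F F  ✗ fails (¬A ∨ B)
  T F F T  ✗ fails (¬A ∨ B)
  T F T F  ✗ fails (¬A ∨ B)
  T F T T  ✗ fails (¬A ∨ B)
  T T F F  ✓ satisfies all
  T T F T  ✗ fails (¬B ∨ ¬D)
  T T T F  ✗ fails (¬C ∨ ¬B)
  T T T T  ✗ fails (¬C ∨ ¬B)
4 of the 16 rows are models.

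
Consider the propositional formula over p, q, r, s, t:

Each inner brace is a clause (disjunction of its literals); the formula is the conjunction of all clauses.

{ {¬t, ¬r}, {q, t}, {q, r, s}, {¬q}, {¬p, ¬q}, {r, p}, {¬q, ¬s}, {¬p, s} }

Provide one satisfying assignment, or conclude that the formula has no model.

From the singleton clause (¬q), q = False.
From the singleton clause (t), t = True.
From the singleton clause (¬r), r = False.
From the singleton clause (s), s = True.
From the singleton clause (p), p = True.
All clauses are satisfied.

p: True; q: False; r: False; s: True; t: True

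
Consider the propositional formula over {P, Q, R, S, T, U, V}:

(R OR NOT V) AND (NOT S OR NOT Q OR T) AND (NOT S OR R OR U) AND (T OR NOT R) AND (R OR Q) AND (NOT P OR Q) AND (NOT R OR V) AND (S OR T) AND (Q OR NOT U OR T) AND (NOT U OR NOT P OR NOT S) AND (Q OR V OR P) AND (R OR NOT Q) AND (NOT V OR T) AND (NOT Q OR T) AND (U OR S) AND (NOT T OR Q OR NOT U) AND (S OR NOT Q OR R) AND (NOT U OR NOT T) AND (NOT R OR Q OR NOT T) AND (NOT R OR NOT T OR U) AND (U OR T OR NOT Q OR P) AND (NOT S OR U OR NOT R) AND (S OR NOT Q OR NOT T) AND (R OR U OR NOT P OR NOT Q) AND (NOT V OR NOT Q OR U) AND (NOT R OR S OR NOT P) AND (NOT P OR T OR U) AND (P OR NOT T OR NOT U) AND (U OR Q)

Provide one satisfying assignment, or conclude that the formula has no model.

Case R = true:
From the singleton clause (T), T = true.
From the singleton clause (V), V = true.
From the singleton clause (NOT U), U = false.
That conflicts with the unit clause (U).
That branch fails; take R = false instead.
From the singleton clause (NOT V), V = false.
From the singleton clause (Q), Q = true.
That conflicts with the unit clause (NOT Q).
Neither R = true nor R = false works.

UNSATISFIABLE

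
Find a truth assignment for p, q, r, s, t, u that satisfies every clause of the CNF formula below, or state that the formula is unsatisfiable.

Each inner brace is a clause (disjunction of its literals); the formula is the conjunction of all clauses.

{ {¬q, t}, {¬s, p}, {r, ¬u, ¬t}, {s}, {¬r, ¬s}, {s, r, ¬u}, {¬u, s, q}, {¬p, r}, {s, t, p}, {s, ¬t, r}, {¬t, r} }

UNSATISFIABLE

The clause (s) is unit, so s = True.
The clause (p) is unit, so p = True.
The clause (¬r) is unit, so r = False.
That conflicts with the unit clause (r).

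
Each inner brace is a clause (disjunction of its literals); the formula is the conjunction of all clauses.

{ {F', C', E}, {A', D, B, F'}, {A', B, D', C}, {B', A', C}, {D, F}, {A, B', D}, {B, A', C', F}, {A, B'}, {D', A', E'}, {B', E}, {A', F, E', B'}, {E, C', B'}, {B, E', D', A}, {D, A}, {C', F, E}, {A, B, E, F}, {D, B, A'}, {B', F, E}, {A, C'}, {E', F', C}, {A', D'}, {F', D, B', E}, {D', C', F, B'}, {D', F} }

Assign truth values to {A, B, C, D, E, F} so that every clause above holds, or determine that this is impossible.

A: 1, B: 1, C: 1, D: 0, E: 1, F: 1

Try D = 0.
The clause (F) is unit, so F = 1.
The clause (A) is unit, so A = 1.
The clause (B) is unit, so B = 1.
The clause (C) is unit, so C = 1.
The clause (E) is unit, so E = 1.
All clauses are satisfied.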